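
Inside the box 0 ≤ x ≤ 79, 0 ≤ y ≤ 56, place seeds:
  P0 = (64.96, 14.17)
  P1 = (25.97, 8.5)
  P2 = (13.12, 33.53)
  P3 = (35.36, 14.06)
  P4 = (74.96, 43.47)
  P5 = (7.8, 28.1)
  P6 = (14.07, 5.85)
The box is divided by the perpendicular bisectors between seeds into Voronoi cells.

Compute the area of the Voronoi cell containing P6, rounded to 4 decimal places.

1. box [0,79]×[0,56]: [(0, 0) (79, 0) (79, 56) (0, 56)]
2. ⊥bis P6·P0 via (39.515,10.01): [(0, 0) (41.1515, 0) (31.9961, 56) (0, 56)]  |A|=2048.1338
3. ⊥bis P6·P1 via (20.02,7.175): [(0, 0) (21.6178, 0) (9.1472, 56) (0, 56)]  |A|=861.42
4. ⊥bis P6·P2 via (13.595,19.69): [(0, 19.2234) (0, 0) (21.6178, 0) (17.2055, 19.8139)]  |A|=379.5403
5. ⊥bis P6·P3 via (24.715,9.955): [(0, 19.2234) (0, 0) (21.6178, 0) (17.2055, 19.8139)]  |A|=379.5403
6. ⊥bis P6·P4 via (44.515,24.66): [(0, 19.2234) (0, 0) (21.6178, 0) (17.2055, 19.8139)]  |A|=379.5403
7. ⊥bis P6·P5 via (10.935,16.975): [(0, 13.8935) (0, 0) (21.6178, 0) (17.4301, 18.8053)]  |A|=324.3471
8. canonical 4-gon: [(0, 13.8935) (0, 0) (21.6178, 0) (17.4301, 18.8053)]
9. shoelace: 324.3471

Area of P6's cell: 324.3471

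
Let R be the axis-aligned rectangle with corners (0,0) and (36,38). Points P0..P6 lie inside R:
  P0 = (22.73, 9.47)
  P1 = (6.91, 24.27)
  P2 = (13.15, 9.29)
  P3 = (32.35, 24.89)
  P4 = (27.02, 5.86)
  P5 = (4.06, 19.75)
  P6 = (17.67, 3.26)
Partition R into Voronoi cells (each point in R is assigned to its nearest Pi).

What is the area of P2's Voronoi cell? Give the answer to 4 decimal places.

Area of P2's cell: 213.3596

1. box [0,36]×[0,38]: [(0, 0) (36, 0) (36, 38) (0, 38)]
2. ⊥bis P2·P0 via (17.94,9.38): [(0, 0) (18.1162, 0) (17.4023, 38) (0, 38)]  |A|=674.8514
3. ⊥bis P2·P1 via (10.03,16.78): [(0, 12.6019) (0, 0) (18.1162, 0) (17.7406, 19.9919)]  |A|=292.8722
4. ⊥bis P2·P3 via (22.75,17.09): [(0, 12.6019) (0, 0) (18.1162, 0) (17.7406, 19.9919)]  |A|=292.8722
5. ⊥bis P2·P4 via (20.085,7.575): [(0, 12.6019) (0, 0) (18.1162, 0) (17.7406, 19.9919)]  |A|=292.8722
6. ⊥bis P2·P5 via (8.605,14.52): [(12.2879, 17.7205) (0, 7.042) (0, 0) (18.1162, 0) (17.7406, 19.9919)]  |A|=258.7123
7. ⊥bis P2·P6 via (15.41,6.275): [(12.2879, 17.7205) (0, 7.042) (0, 0) (7.0387, 0) (17.9624, 8.1882) (17.7406, 19.9919)]  |A|=213.3596
8. canonical 6-gon: [(12.2879, 17.7205) (0, 7.042) (0, 0) (7.0387, 0) (17.9624, 8.1882) (17.7406, 19.9919)]
9. shoelace: 213.3596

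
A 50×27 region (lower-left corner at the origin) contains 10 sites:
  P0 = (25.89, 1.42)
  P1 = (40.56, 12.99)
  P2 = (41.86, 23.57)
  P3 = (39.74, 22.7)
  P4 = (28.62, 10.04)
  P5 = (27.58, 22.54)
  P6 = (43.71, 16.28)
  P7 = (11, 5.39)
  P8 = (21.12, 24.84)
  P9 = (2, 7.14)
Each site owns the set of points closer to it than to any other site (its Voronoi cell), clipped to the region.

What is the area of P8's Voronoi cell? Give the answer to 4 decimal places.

1. box [0,50]×[0,27]: [(0, 0) (50, 0) (50, 27) (0, 27)]
2. ⊥bis P8·P0 via (23.505,13.13): [(0, 8.3427) (50, 18.5263) (50, 27) (0, 27)]  |A|=678.2755
3. ⊥bis P8·P1 via (30.84,18.915): [(0, 8.3427) (27.8535, 14.0157) (35.7684, 27) (0, 27)]  |A|=492.05
4. ⊥bis P8·P2 via (31.49,24.205): [(0, 8.3427) (27.8535, 14.0157) (31.2025, 19.5097) (31.6611, 27) (0, 27)]  |A|=476.6678
5. ⊥bis P8·P3 via (30.43,23.77): [(0, 8.3427) (27.8535, 14.0157) (29.6471, 16.958) (30.8012, 27) (0, 27)]  |A|=467.1101
6. ⊥bis P8·P4 via (24.87,17.44): [(0, 8.3427) (11.5668, 10.6985) (30.0014, 20.0403) (30.8012, 27) (0, 27)]  |A|=419.3684
7. ⊥bis P8·P5 via (24.35,23.69): [(0, 8.3427) (11.5668, 10.6985) (21.5204, 15.7426) (25.5285, 27) (0, 27)]  |A|=361.8964
8. ⊥bis P8·P6 via (32.415,20.56): [(0, 8.3427) (11.5668, 10.6985) (21.5204, 15.7426) (25.5285, 27) (0, 27)]  |A|=361.8964
9. ⊥bis P8·P7 via (16.06,15.115): [(0, 23.4712) (18.1431, 14.0311) (21.5204, 15.7426) (25.5285, 27) (0, 27)]  |A|=213.13
10. ⊥bis P8·P9 via (11.56,15.99): [(8.9411, 18.819) (18.1431, 14.0311) (21.5204, 15.7426) (25.5285, 27) (1.3677, 27)]  |A|=191.7597
11. canonical 5-gon: [(8.9411, 18.819) (18.1431, 14.0311) (21.5204, 15.7426) (25.5285, 27) (1.3677, 27)]
12. shoelace: 191.7597

Area of P8's cell: 191.7597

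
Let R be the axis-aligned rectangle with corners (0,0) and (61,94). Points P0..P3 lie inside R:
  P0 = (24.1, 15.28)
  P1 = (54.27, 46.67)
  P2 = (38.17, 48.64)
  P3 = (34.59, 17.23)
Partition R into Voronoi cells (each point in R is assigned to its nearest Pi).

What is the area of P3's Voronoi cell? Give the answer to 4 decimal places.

1. box [0,61]×[0,94]: [(0, 0) (61, 0) (61, 94) (0, 94)]
2. ⊥bis P3·P0 via (29.345,16.255): [(32.3667, 0) (61, 0) (61, 94) (14.8929, 94)]  |A|=3512.8015
3. ⊥bis P3·P1 via (44.43,31.95): [(23.8729, 45.692) (32.3667, 0) (61, 0) (61, 20.8733)]  |A|=1041.6392
4. ⊥bis P3·P2 via (36.38,32.935): [(44.3083, 32.0314) (26.0249, 34.1152) (32.3667, 0) (61, 0) (61, 20.8733)]  |A|=938.0508
5. canonical 5-gon: [(44.3083, 32.0314) (26.0249, 34.1152) (32.3667, 0) (61, 0) (61, 20.8733)]
6. shoelace: 938.0508

Area of P3's cell: 938.0508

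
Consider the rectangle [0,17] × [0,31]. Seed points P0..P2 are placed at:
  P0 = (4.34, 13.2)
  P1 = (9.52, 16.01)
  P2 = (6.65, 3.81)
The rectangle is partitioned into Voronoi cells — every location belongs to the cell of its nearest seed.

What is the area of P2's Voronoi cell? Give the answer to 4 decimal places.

1. box [0,17]×[0,31]: [(0, 0) (17, 0) (17, 31) (0, 31)]
2. ⊥bis P2·P0 via (5.495,8.505): [(0, 7.1532) (0, 0) (17, 0) (17, 11.3353)]  |A|=157.1522
3. ⊥bis P2·P1 via (8.085,9.91): [(9.6805, 9.5347) (0, 7.1532) (0, 0) (17, 0) (17, 7.8128)]  |A|=144.2607
4. canonical 5-gon: [(9.6805, 9.5347) (0, 7.1532) (0, 0) (17, 0) (17, 7.8128)]
5. shoelace: 144.2607

Area of P2's cell: 144.2607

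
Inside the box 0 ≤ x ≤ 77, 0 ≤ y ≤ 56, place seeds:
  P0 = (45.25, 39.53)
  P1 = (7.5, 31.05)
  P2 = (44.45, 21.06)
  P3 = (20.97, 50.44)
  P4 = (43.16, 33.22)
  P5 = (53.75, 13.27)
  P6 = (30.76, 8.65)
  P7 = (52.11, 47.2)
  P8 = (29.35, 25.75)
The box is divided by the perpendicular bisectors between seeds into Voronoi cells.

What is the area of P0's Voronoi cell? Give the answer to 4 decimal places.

1. box [0,77]×[0,56]: [(0, 0) (77, 0) (77, 56) (0, 56)]
2. ⊥bis P0·P1 via (26.375,35.29): [(34.3024, 0) (77, 0) (77, 56) (21.7228, 56)]  |A|=2743.2947
3. ⊥bis P0·P2 via (44.85,30.295): [(27.3266, 31.054) (77, 28.9025) (77, 56) (21.7228, 56)]  |A|=1362.4863
4. ⊥bis P0·P3 via (33.11,44.985): [(27.1678, 31.7607) (27.3266, 31.054) (77, 28.9025) (77, 56) (38.0595, 56)]  |A|=1164.4916
5. ⊥bis P0·P4 via (44.205,36.375): [(31.1797, 40.6892) (65.2259, 29.4124) (77, 28.9025) (77, 56) (38.0595, 56)]  |A|=976.6181
6. ⊥bis P0·P5 via (49.5,26.4): [(31.1797, 40.6892) (62.0532, 30.4633) (77, 35.3014) (77, 56) (38.0595, 56)]  |A|=923.4192
7. ⊥bis P0·P6 via (38.005,24.09): [(31.1797, 40.6892) (62.0532, 30.4633) (77, 35.3014) (77, 56) (38.0595, 56)]  |A|=923.4192
8. ⊥bis P0·P7 via (48.68,43.365): [(37.0543, 53.763) (31.1797, 40.6892) (62.0532, 30.4633) (62.8256, 30.7133)]  |A|=243.9745
9. ⊥bis P0·P8 via (37.3,32.64): [(37.0543, 53.763) (31.1797, 40.6892) (62.0532, 30.4633) (62.8256, 30.7133)]  |A|=243.9745
10. canonical 4-gon: [(37.0543, 53.763) (31.1797, 40.6892) (62.0532, 30.4633) (62.8256, 30.7133)]
11. shoelace: 243.9745

Area of P0's cell: 243.9745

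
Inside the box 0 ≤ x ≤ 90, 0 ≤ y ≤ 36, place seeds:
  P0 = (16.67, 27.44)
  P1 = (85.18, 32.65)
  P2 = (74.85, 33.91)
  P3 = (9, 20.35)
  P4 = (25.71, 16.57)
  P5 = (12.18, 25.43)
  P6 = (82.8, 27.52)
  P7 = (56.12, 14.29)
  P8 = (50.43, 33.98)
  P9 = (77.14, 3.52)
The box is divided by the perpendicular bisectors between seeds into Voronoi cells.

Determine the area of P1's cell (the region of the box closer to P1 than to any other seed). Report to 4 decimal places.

1. box [0,90]×[0,36]: [(0, 0) (90, 0) (90, 36) (0, 36)]
2. ⊥bis P1·P0 via (50.925,30.045): [(53.2098, 0) (90, 0) (90, 36) (50.4721, 36)]  |A|=1373.7244
3. ⊥bis P1·P2 via (80.015,33.28): [(75.9557, 0) (90, 0) (90, 36) (80.3468, 36)]  |A|=426.5559
4. ⊥bis P1·P3 via (47.09,26.5): [(75.9557, 0) (90, 0) (90, 36) (80.3468, 36)]  |A|=426.5559
5. ⊥bis P1·P4 via (55.445,24.61): [(75.9557, 0) (90, 0) (90, 36) (80.3468, 36)]  |A|=426.5559
6. ⊥bis P1·P5 via (48.68,29.04): [(75.9557, 0) (90, 0) (90, 36) (80.3468, 36)]  |A|=426.5559
7. ⊥bis P1·P6 via (83.99,30.085): [(79.8591, 32.0015) (90, 27.2967) (90, 36) (80.3468, 36)]  |A|=63.4289
8. ⊥bis P1·P7 via (70.65,23.47): [(79.8591, 32.0015) (90, 27.2967) (90, 36) (80.3468, 36)]  |A|=63.4289
9. ⊥bis P1·P8 via (67.805,33.315): [(79.8591, 32.0015) (90, 27.2967) (90, 36) (80.3468, 36)]  |A|=63.4289
10. ⊥bis P1·P9 via (81.16,18.085): [(79.8591, 32.0015) (90, 27.2967) (90, 36) (80.3468, 36)]  |A|=63.4289
11. canonical 4-gon: [(79.8591, 32.0015) (90, 27.2967) (90, 36) (80.3468, 36)]
12. shoelace: 63.4289

Area of P1's cell: 63.4289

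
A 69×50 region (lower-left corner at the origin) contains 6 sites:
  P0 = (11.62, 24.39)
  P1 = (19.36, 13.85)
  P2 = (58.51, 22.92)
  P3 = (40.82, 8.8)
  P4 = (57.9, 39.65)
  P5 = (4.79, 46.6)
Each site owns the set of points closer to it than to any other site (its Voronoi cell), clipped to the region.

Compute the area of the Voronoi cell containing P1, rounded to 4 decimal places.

Area of P1's cell: 598.5765

1. box [0,69]×[0,50]: [(0, 0) (69, 0) (69, 50) (0, 50)]
2. ⊥bis P1·P0 via (15.49,19.12): [(0, 7.745) (0, 0) (69, 0) (69, 50) (57.5411, 50)]  |A|=2234.301
3. ⊥bis P1·P2 via (38.935,18.385): [(35.3807, 33.7267) (0, 7.745) (0, 0) (43.1943, 0)]  |A|=865.412
4. ⊥bis P1·P3 via (30.09,11.325): [(35.3576, 33.7097) (0, 7.745) (0, 0) (27.425, 0)]  |A|=599.1658
5. ⊥bis P1·P4 via (38.63,26.75): [(34.9969, 32.1771) (34.428, 33.027) (0, 7.745) (0, 0) (27.425, 0)]  |A|=598.5765
6. ⊥bis P1·P5 via (12.075,30.225): [(34.9969, 32.1771) (34.428, 33.027) (0, 7.745) (0, 0) (27.425, 0)]  |A|=598.5765
7. canonical 5-gon: [(34.9969, 32.1771) (34.428, 33.027) (0, 7.745) (0, 0) (27.425, 0)]
8. shoelace: 598.5765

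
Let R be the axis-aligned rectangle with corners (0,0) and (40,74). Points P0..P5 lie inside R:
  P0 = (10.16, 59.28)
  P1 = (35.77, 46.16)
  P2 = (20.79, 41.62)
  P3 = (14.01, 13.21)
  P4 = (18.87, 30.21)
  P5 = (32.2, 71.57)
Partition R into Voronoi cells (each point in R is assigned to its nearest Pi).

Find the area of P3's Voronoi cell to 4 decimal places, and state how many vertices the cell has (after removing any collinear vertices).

1. box [0,40]×[0,74]: [(0, 0) (40, 0) (40, 74) (0, 74)]
2. ⊥bis P3·P0 via (12.085,36.245): [(0, 35.2351) (0, 0) (40, 0) (40, 38.5778)]  |A|=1476.2578
3. ⊥bis P3·P1 via (24.89,29.685): [(14.634, 36.458) (0, 35.2351) (0, 0) (40, 0) (40, 19.7064)]  |A|=1236.912
4. ⊥bis P3·P2 via (17.4,27.415): [(34.5107, 23.3316) (0, 31.5675) (0, 0) (40, 0) (40, 19.7064)]  |A|=1065.4264
5. ⊥bis P3·P4 via (16.44,21.71): [(0, 26.4099) (0, 0) (40, 0) (40, 14.9746)]  |A|=827.6904
6. ⊥bis P3·P5 via (23.105,42.39): [(0, 26.4099) (0, 0) (40, 0) (40, 14.9746)]  |A|=827.6904
7. canonical 4-gon: [(0, 26.4099) (0, 0) (40, 0) (40, 14.9746)]
8. shoelace: 827.6904

Area of P3's cell: 827.6904 (4 vertices)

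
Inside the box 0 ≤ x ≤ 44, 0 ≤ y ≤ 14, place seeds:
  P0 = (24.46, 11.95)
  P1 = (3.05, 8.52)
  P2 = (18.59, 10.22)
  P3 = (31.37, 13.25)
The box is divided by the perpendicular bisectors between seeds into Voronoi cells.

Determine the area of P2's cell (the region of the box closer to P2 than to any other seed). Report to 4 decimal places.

1. box [0,44]×[0,14]: [(0, 0) (44, 0) (44, 14) (0, 14)]
2. ⊥bis P2·P0 via (21.525,11.085): [(0, 0) (24.792, 0) (20.6659, 14) (0, 14)]  |A|=318.205
3. ⊥bis P2·P1 via (10.82,9.37): [(11.845, 0) (24.792, 0) (20.6659, 14) (10.3135, 14)]  |A|=163.0952
4. ⊥bis P2·P3 via (24.98,11.735): [(11.845, 0) (24.792, 0) (20.6659, 14) (10.3135, 14)]  |A|=163.0952
5. canonical 4-gon: [(11.845, 0) (24.792, 0) (20.6659, 14) (10.3135, 14)]
6. shoelace: 163.0952

Area of P2's cell: 163.0952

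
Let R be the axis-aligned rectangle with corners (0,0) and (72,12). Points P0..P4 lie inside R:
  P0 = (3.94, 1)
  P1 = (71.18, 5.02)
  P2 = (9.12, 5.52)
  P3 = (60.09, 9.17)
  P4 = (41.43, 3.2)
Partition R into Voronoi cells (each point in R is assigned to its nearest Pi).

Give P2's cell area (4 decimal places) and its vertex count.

1. box [0,72]×[0,12]: [(0, 0) (72, 0) (72, 12) (0, 12)]
2. ⊥bis P2·P0 via (6.53,3.26): [(0, 10.7435) (9.3746, 0) (72, 0) (72, 12) (0, 12)]  |A|=813.6418
3. ⊥bis P2·P1 via (40.15,5.27): [(0, 10.7435) (9.3746, 0) (40.1075, 0) (40.2042, 12) (0, 12)]  |A|=431.5124
4. ⊥bis P2·P3 via (34.605,7.345): [(0, 10.7435) (9.3746, 0) (35.131, 0) (34.2717, 12) (0, 12)]  |A|=366.0576
5. ⊥bis P2·P4 via (25.275,4.36): [(0, 10.7435) (9.3746, 0) (24.9619, 0) (25.8236, 12) (0, 12)]  |A|=254.3549
6. canonical 5-gon: [(0, 10.7435) (9.3746, 0) (24.9619, 0) (25.8236, 12) (0, 12)]
7. shoelace: 254.3549

Area of P2's cell: 254.3549 (5 vertices)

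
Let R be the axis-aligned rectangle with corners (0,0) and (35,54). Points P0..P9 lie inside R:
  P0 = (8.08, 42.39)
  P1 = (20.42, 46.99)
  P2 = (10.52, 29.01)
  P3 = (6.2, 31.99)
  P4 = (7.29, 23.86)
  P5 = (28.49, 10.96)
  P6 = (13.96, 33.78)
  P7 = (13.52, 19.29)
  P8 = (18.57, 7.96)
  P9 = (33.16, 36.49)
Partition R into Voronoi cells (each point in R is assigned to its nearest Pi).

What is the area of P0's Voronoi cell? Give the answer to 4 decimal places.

Area of P0's cell: 215.0867

1. box [0,35]×[0,54]: [(0, 0) (35, 0) (35, 54) (0, 54)]
2. ⊥bis P0·P1 via (14.25,44.69): [(0, 0) (30.9092, 0) (10.7795, 54) (0, 54)]  |A|=1125.5937
3. ⊥bis P0·P2 via (9.3,35.7): [(0, 34.004) (17.0728, 37.1175) (10.7795, 54) (0, 54)]  |A|=261.6864
4. ⊥bis P0·P3 via (7.14,37.19): [(0, 38.4807) (12.3279, 36.2522) (17.0728, 37.1175) (10.7795, 54) (0, 54)]  |A|=234.0924
5. ⊥bis P0·P4 via (7.685,33.125): [(0, 38.4807) (12.3279, 36.2522) (17.0728, 37.1175) (10.7795, 54) (0, 54)]  |A|=234.0924
6. ⊥bis P0·P5 via (18.285,26.675): [(0, 38.4807) (12.3279, 36.2522) (17.0728, 37.1175) (10.7795, 54) (0, 54)]  |A|=234.0924
7. ⊥bis P0·P6 via (11.02,38.085): [(0, 38.4807) (9.1717, 36.8227) (15.5571, 41.1835) (10.7795, 54) (0, 54)]  |A|=215.0867
8. ⊥bis P0·P7 via (10.8,30.84): [(0, 38.4807) (9.1717, 36.8227) (15.5571, 41.1835) (10.7795, 54) (0, 54)]  |A|=215.0867
9. ⊥bis P0·P8 via (13.325,25.175): [(0, 38.4807) (9.1717, 36.8227) (15.5571, 41.1835) (10.7795, 54) (0, 54)]  |A|=215.0867
10. ⊥bis P0·P9 via (20.62,39.44): [(0, 38.4807) (9.1717, 36.8227) (15.5571, 41.1835) (10.7795, 54) (0, 54)]  |A|=215.0867
11. canonical 5-gon: [(0, 38.4807) (9.1717, 36.8227) (15.5571, 41.1835) (10.7795, 54) (0, 54)]
12. shoelace: 215.0867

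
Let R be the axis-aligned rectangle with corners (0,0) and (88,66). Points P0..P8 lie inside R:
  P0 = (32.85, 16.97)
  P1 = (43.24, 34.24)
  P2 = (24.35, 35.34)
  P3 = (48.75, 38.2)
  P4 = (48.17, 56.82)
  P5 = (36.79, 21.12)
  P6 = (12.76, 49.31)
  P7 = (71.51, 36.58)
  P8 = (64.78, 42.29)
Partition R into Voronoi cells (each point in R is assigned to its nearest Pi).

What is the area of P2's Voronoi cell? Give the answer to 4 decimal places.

1. box [0,88]×[0,66]: [(0, 0) (88, 0) (88, 66) (0, 66)]
2. ⊥bis P2·P0 via (28.6,26.155): [(0, 12.9215) (88, 53.64) (88, 66) (0, 66)]  |A|=2879.2941
3. ⊥bis P2·P1 via (33.795,34.79): [(0, 12.9215) (33.4221, 28.3862) (35.6124, 66) (0, 66)]  |A|=1556.7564
4. ⊥bis P2·P3 via (36.55,36.77): [(0, 12.9215) (33.4221, 28.3862) (34.7864, 51.8157) (33.1239, 66) (0, 66)]  |A|=1539.1073
5. ⊥bis P2·P4 via (36.26,46.08): [(0, 12.9215) (33.4221, 28.3862) (34.5621, 47.9629) (18.2969, 66) (0, 66)]  |A|=1400.5953
6. ⊥bis P2·P5 via (30.57,28.23): [(0, 12.9215) (27.7468, 25.7602) (33.5656, 30.8506) (34.5621, 47.9629) (18.2969, 66) (0, 66)]  |A|=1393.7907
7. ⊥bis P2·P6 via (18.555,42.325): [(0, 26.9311) (0, 12.9215) (27.7468, 25.7602) (33.5656, 30.8506) (34.5621, 47.9629) (30.6199, 52.3345)]  |A|=670.6294
8. ⊥bis P2·P7 via (47.93,35.96): [(0, 26.9311) (0, 12.9215) (27.7468, 25.7602) (33.5656, 30.8506) (34.5621, 47.9629) (30.6199, 52.3345)]  |A|=670.6294
9. ⊥bis P2·P8 via (44.565,38.815): [(0, 26.9311) (0, 12.9215) (27.7468, 25.7602) (33.5656, 30.8506) (34.5621, 47.9629) (30.6199, 52.3345)]  |A|=670.6294
10. canonical 6-gon: [(0, 26.9311) (0, 12.9215) (27.7468, 25.7602) (33.5656, 30.8506) (34.5621, 47.9629) (30.6199, 52.3345)]
11. shoelace: 670.6294

Area of P2's cell: 670.6294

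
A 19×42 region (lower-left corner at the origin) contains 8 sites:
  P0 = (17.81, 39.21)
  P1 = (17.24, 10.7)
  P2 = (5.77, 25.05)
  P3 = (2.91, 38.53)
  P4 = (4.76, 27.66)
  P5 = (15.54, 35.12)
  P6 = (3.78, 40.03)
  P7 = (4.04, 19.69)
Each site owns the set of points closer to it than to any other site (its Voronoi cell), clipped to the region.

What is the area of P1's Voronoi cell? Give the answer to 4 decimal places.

1. box [0,19]×[0,42]: [(0, 0) (19, 0) (19, 42) (0, 42)]
2. ⊥bis P1·P0 via (17.525,24.955): [(0, 25.3054) (0, 0) (19, 0) (19, 24.9255)]  |A|=477.1934
3. ⊥bis P1·P2 via (11.505,17.875): [(0, 8.679) (0, 0) (19, 0) (19, 23.8658)]  |A|=309.1755
4. ⊥bis P1·P3 via (10.075,24.615): [(0, 8.679) (0, 0) (19, 0) (19, 23.8658)]  |A|=309.1755
5. ⊥bis P1·P4 via (11,19.18): [(0, 8.679) (0, 0) (19, 0) (19, 23.8658)]  |A|=309.1755
6. ⊥bis P1·P5 via (16.39,22.91): [(17.9392, 23.0178) (0, 8.679) (0, 0) (19, 0) (19, 23.0917)]  |A|=308.765
7. ⊥bis P1·P6 via (10.51,25.365): [(17.9392, 23.0178) (0, 8.679) (0, 0) (19, 0) (19, 23.0917)]  |A|=308.765
8. ⊥bis P1·P7 via (10.64,15.195): [(17.9392, 23.0178) (13.6125, 19.5595) (0.2913, 0) (19, 0) (19, 23.0917)]  |A|=246.8446
9. canonical 5-gon: [(17.9392, 23.0178) (13.6125, 19.5595) (0.2913, 0) (19, 0) (19, 23.0917)]
10. shoelace: 246.8446

Area of P1's cell: 246.8446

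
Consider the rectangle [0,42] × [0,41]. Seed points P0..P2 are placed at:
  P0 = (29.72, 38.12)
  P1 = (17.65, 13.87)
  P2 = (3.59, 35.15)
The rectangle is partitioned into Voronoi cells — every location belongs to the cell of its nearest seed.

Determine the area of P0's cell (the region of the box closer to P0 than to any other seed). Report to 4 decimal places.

Area of P0's cell: 449.4930

1. box [0,42]×[0,41]: [(0, 0) (42, 0) (42, 41) (0, 41)]
2. ⊥bis P0·P1 via (23.685,25.995): [(0, 37.7838) (42, 16.879) (42, 41) (0, 41)]  |A|=574.0808
3. ⊥bis P0·P2 via (16.655,36.635): [(17.5153, 29.0658) (42, 16.879) (42, 41) (16.1589, 41)]  |A|=449.493
4. canonical 4-gon: [(17.5153, 29.0658) (42, 16.879) (42, 41) (16.1589, 41)]
5. shoelace: 449.493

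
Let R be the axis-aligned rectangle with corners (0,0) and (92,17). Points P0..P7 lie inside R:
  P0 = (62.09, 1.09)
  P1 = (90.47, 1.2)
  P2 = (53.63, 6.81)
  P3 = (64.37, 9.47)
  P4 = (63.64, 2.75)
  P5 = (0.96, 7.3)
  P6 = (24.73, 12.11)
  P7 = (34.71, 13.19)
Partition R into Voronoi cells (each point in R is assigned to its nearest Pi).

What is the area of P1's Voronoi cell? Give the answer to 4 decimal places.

1. box [0,92]×[0,17]: [(0, 0) (92, 0) (92, 17) (0, 17)]
2. ⊥bis P1·P0 via (76.28,1.145): [(76.2844, 0) (92, 0) (92, 17) (76.2185, 17)]  |A|=267.7246
3. ⊥bis P1·P2 via (72.05,4.005): [(76.2844, 0) (92, 0) (92, 17) (76.2185, 17)]  |A|=267.7246
4. ⊥bis P1·P3 via (77.42,5.335): [(76.2777, 1.73) (76.2844, 0) (92, 0) (92, 17) (81.1162, 17)]  |A|=230.3315
5. ⊥bis P1·P4 via (77.055,1.975): [(77.211, 4.6754) (76.9409, 0) (92, 0) (92, 17) (81.1162, 17)]  |A|=227.9797
6. ⊥bis P1·P5 via (45.715,4.25): [(77.211, 4.6754) (76.9409, 0) (92, 0) (92, 17) (81.1162, 17)]  |A|=227.9797
7. ⊥bis P1·P6 via (57.6,6.655): [(77.211, 4.6754) (76.9409, 0) (92, 0) (92, 17) (81.1162, 17)]  |A|=227.9797
8. ⊥bis P1·P7 via (62.59,7.195): [(77.211, 4.6754) (76.9409, 0) (92, 0) (92, 17) (81.1162, 17)]  |A|=227.9797
9. canonical 5-gon: [(77.211, 4.6754) (76.9409, 0) (92, 0) (92, 17) (81.1162, 17)]
10. shoelace: 227.9797

Area of P1's cell: 227.9797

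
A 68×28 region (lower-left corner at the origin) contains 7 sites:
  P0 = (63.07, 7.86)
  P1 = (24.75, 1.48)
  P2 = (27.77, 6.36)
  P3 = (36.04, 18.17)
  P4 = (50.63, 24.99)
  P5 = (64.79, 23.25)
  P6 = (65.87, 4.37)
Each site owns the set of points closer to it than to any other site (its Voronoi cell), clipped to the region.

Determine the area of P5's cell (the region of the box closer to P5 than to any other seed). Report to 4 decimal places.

1. box [0,68]×[0,28]: [(0, 0) (68, 0) (68, 28) (0, 28)]
2. ⊥bis P5·P0 via (63.93,15.555): [(0, 22.6999) (68, 15.1001) (68, 28) (0, 28)]  |A|=618.7998
3. ⊥bis P5·P1 via (44.77,12.365): [(41.6838, 18.0413) (68, 15.1001) (68, 28) (36.2692, 28)]  |A|=327.7375
4. ⊥bis P5·P2 via (46.28,14.805): [(44.9711, 17.6739) (68, 15.1001) (68, 28) (40.2599, 28)]  |A|=291.7588
5. ⊥bis P5·P3 via (50.415,20.71): [(51.0719, 16.992) (68, 15.1001) (68, 28) (49.1269, 28)]  |A|=213.0621
6. ⊥bis P5·P4 via (57.71,24.12): [(56.756, 16.3568) (68, 15.1001) (68, 28) (58.1868, 28)]  |A|=129.6516
7. ⊥bis P5·P6 via (65.33,13.81): [(56.756, 16.3568) (68, 15.1001) (68, 28) (58.1868, 28)]  |A|=129.6516
8. canonical 4-gon: [(56.756, 16.3568) (68, 15.1001) (68, 28) (58.1868, 28)]
9. shoelace: 129.6516

Area of P5's cell: 129.6516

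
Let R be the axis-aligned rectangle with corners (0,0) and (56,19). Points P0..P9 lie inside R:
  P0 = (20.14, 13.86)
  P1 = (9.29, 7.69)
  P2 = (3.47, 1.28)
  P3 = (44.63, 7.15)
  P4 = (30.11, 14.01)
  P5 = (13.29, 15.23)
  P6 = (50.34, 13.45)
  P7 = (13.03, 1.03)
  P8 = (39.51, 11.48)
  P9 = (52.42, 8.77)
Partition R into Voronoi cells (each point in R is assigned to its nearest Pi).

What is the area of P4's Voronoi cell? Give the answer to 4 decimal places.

Area of P4's cell: 163.6000

1. box [0,56]×[0,19]: [(0, 0) (56, 0) (56, 19) (0, 19)]
2. ⊥bis P4·P0 via (25.125,13.935): [(25.3347, 0) (56, 0) (56, 19) (25.0488, 19)]  |A|=585.3572
3. ⊥bis P4·P1 via (19.7,10.85): [(25.3347, 0) (56, 0) (56, 19) (25.0488, 19)]  |A|=585.3572
4. ⊥bis P4·P2 via (16.79,7.645): [(25.3347, 0) (56, 0) (56, 19) (25.0488, 19)]  |A|=585.3572
5. ⊥bis P4·P3 via (37.37,10.58): [(25.3347, 0) (32.3715, 0) (41.348, 19) (25.0488, 19)]  |A|=221.6925
6. ⊥bis P4·P5 via (21.7,14.62): [(25.3347, 0) (32.3715, 0) (41.348, 19) (25.0488, 19)]  |A|=221.6925
7. ⊥bis P4·P6 via (40.225,13.73): [(25.3347, 0) (32.3715, 0) (40.3101, 16.803) (40.3709, 19) (25.0488, 19)]  |A|=220.6191
8. ⊥bis P4·P7 via (21.57,7.52): [(25.2953, 2.618) (27.2848, 0) (32.3715, 0) (40.3101, 16.803) (40.3709, 19) (25.0488, 19)]  |A|=218.0663
9. ⊥bis P4·P8 via (34.81,12.745): [(25.2953, 2.618) (27.2848, 0) (31.3797, 0) (36.4935, 19) (25.0488, 19)]  |A|=163.6
10. ⊥bis P4·P9 via (41.265,11.39): [(25.2953, 2.618) (27.2848, 0) (31.3797, 0) (36.4935, 19) (25.0488, 19)]  |A|=163.6
11. canonical 5-gon: [(25.2953, 2.618) (27.2848, 0) (31.3797, 0) (36.4935, 19) (25.0488, 19)]
12. shoelace: 163.6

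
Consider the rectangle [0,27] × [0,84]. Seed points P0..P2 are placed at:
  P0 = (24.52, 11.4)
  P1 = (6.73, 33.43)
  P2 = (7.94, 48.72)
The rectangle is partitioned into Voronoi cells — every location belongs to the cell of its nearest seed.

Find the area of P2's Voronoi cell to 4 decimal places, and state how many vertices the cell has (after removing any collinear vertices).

Area of P2's cell: 1172.1477 (4 vertices)

1. box [0,27]×[0,84]: [(0, 0) (27, 0) (27, 84) (0, 84)]
2. ⊥bis P2·P0 via (16.23,30.06): [(0, 22.8496) (27, 34.8447) (27, 84) (0, 84)]  |A|=1489.1268
3. ⊥bis P2·P1 via (7.335,41.075): [(0, 41.6555) (27, 39.5188) (27, 84) (0, 84)]  |A|=1172.1477
4. canonical 4-gon: [(0, 41.6555) (27, 39.5188) (27, 84) (0, 84)]
5. shoelace: 1172.1477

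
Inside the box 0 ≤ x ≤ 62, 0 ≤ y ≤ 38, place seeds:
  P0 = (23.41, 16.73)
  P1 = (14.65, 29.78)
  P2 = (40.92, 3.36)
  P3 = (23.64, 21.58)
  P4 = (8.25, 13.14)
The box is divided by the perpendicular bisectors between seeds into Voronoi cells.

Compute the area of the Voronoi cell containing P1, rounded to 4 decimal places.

1. box [0,62]×[0,38]: [(0, 0) (62, 0) (62, 38) (0, 38)]
2. ⊥bis P1·P0 via (19.03,23.255): [(0, 10.4808) (40.996, 38) (0, 38)]  |A|=564.0879
3. ⊥bis P1·P2 via (27.785,16.57): [(0, 10.4808) (40.996, 38) (0, 38)]  |A|=564.0879
4. ⊥bis P1·P3 via (19.145,25.68): [(0, 10.4808) (13.6218, 19.6246) (30.3824, 38) (0, 38)]  |A|=466.5732
5. ⊥bis P1·P4 via (11.45,21.46): [(0, 25.8638) (14.297, 20.365) (30.3824, 38) (0, 38)]  |A|=354.6524
6. canonical 4-gon: [(0, 25.8638) (14.297, 20.365) (30.3824, 38) (0, 38)]
7. shoelace: 354.6524

Area of P1's cell: 354.6524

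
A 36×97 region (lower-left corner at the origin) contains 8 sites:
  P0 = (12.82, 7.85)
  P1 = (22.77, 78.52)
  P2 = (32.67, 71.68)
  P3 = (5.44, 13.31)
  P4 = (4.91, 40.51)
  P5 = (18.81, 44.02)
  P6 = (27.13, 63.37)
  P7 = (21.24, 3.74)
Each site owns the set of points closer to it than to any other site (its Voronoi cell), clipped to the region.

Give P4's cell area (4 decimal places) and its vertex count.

1. box [0,36]×[0,97]: [(0, 0) (36, 0) (36, 97) (0, 97)]
2. ⊥bis P4·P0 via (8.865,24.18): [(0, 22.033) (36, 30.7519) (36, 97) (0, 97)]  |A|=2541.8726
3. ⊥bis P4·P1 via (13.84,59.515): [(0, 66.0181) (0, 22.033) (36, 30.7519) (36, 49.1025)]  |A|=1122.044
4. ⊥bis P4·P2 via (18.79,56.095): [(16.1895, 58.411) (0, 66.0181) (0, 22.033) (36, 30.7519) (36, 40.7678)]  |A|=1039.4858
5. ⊥bis P4·P3 via (5.175,26.91): [(16.1895, 58.411) (0, 66.0181) (0, 26.8092) (21.4461, 27.227) (36, 30.7519) (36, 40.7678)]  |A|=988.2704
6. ⊥bis P4·P5 via (11.86,42.265): [(6.6511, 62.8929) (0, 66.0181) (0, 26.8092) (15.6857, 27.1148)]  |A|=412.3738
7. ⊥bis P4·P6 via (16.02,51.94): [(7.269, 60.446) (2.9742, 64.6206) (0, 66.0181) (0, 26.8092) (15.6857, 27.1148)]  |A|=408.4091
8. ⊥bis P4·P7 via (13.075,22.125): [(7.269, 60.446) (2.9742, 64.6206) (0, 66.0181) (0, 26.8092) (15.6857, 27.1148)]  |A|=408.4091
9. canonical 5-gon: [(7.269, 60.446) (2.9742, 64.6206) (0, 66.0181) (0, 26.8092) (15.6857, 27.1148)]
10. shoelace: 408.4091

Area of P4's cell: 408.4091 (5 vertices)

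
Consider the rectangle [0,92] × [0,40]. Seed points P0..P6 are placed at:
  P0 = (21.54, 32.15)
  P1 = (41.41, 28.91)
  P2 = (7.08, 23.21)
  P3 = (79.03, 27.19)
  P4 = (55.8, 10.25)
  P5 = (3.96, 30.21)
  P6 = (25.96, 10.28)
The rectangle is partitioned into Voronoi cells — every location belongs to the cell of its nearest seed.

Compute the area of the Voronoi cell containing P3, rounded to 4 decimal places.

Area of P3's cell: 969.9813

1. box [0,92]×[0,40]: [(0, 0) (92, 0) (92, 40) (0, 40)]
2. ⊥bis P3·P0 via (50.285,29.67): [(47.7252, 0) (92, 0) (92, 40) (51.1762, 40)]  |A|=1701.9715
3. ⊥bis P3·P1 via (60.22,28.05): [(58.9375, 0) (92, 0) (92, 40) (60.7664, 40)]  |A|=1285.922
4. ⊥bis P3·P2 via (43.055,25.2): [(58.9375, 0) (92, 0) (92, 40) (60.7664, 40)]  |A|=1285.922
5. ⊥bis P3·P4 via (67.415,18.72): [(60.2431, 28.5549) (81.0662, 0) (92, 0) (92, 40) (60.7664, 40)]  |A|=969.9813
6. ⊥bis P3·P5 via (41.495,28.7): [(60.2431, 28.5549) (81.0662, 0) (92, 0) (92, 40) (60.7664, 40)]  |A|=969.9813
7. ⊥bis P3·P6 via (52.495,18.735): [(60.2431, 28.5549) (81.0662, 0) (92, 0) (92, 40) (60.7664, 40)]  |A|=969.9813
8. canonical 5-gon: [(60.2431, 28.5549) (81.0662, 0) (92, 0) (92, 40) (60.7664, 40)]
9. shoelace: 969.9813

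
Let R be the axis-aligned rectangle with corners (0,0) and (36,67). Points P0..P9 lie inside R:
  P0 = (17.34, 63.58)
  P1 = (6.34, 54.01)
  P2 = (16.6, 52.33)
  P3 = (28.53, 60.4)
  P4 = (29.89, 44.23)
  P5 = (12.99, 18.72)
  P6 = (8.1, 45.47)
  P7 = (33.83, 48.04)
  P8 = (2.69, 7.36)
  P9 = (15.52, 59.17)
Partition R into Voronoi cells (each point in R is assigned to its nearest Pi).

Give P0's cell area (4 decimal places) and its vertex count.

1. box [0,36]×[0,67]: [(0, 0) (36, 0) (36, 67) (0, 67)]
2. ⊥bis P0·P1 via (11.84,58.795): [(36, 31.0249) (36, 67) (4.7016, 67)]  |A|=562.9809
3. ⊥bis P0·P2 via (16.97,57.955): [(12.3038, 58.2619) (36, 56.7032) (36, 67) (4.7016, 67)]  |A|=258.7406
4. ⊥bis P0·P3 via (22.935,61.99): [(12.3038, 58.2619) (21.6999, 57.6439) (24.3588, 67) (4.7016, 67)]  |A|=130.6599
5. ⊥bis P0·P4 via (23.615,53.905): [(12.3038, 58.2619) (21.6999, 57.6439) (24.3588, 67) (4.7016, 67)]  |A|=130.6599
6. ⊥bis P0·P5 via (15.165,41.15): [(12.3038, 58.2619) (21.6999, 57.6439) (24.3588, 67) (4.7016, 67)]  |A|=130.6599
7. ⊥bis P0·P6 via (12.72,54.525): [(12.3038, 58.2619) (21.6999, 57.6439) (24.3588, 67) (4.7016, 67)]  |A|=130.6599
8. ⊥bis P0·P7 via (25.585,55.81): [(12.3038, 58.2619) (21.6999, 57.6439) (24.3588, 67) (4.7016, 67)]  |A|=130.6599
9. ⊥bis P0·P8 via (10.015,35.47): [(12.3038, 58.2619) (21.6999, 57.6439) (24.3588, 67) (4.7016, 67)]  |A|=130.6599
10. ⊥bis P0·P9 via (16.43,61.375): [(5.7668, 65.7757) (22.0957, 59.0368) (24.3588, 67) (4.7016, 67)]  |A|=84.674
11. canonical 4-gon: [(5.7668, 65.7757) (22.0957, 59.0368) (24.3588, 67) (4.7016, 67)]
12. shoelace: 84.674

Area of P0's cell: 84.6740 (4 vertices)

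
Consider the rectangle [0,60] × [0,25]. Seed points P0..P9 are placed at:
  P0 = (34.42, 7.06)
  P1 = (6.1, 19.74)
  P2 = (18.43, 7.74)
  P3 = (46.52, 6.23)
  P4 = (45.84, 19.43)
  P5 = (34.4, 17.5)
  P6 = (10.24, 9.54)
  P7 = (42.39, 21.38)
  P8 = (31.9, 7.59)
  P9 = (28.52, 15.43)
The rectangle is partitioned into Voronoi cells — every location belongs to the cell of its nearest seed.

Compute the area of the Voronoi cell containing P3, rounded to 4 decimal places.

Area of P3's cell: 254.9381

1. box [0,60]×[0,25]: [(0, 0) (60, 0) (60, 25) (0, 25)]
2. ⊥bis P3·P0 via (40.47,6.645): [(40.0142, 0) (60, 0) (60, 25) (41.7291, 25)]  |A|=478.2094
3. ⊥bis P3·P1 via (26.31,12.985): [(40.0142, 0) (60, 0) (60, 25) (41.7291, 25)]  |A|=478.2094
4. ⊥bis P3·P2 via (32.475,6.985): [(40.0142, 0) (60, 0) (60, 25) (41.7291, 25)]  |A|=478.2094
5. ⊥bis P3·P4 via (46.18,12.83): [(40.8755, 12.5567) (40.0142, 0) (60, 0) (60, 13.5419)]  |A|=254.9696
6. ⊥bis P3·P5 via (40.46,11.865): [(41.1147, 12.5691) (40.8574, 12.2924) (40.0142, 0) (60, 0) (60, 13.5419)]  |A|=254.9381
7. ⊥bis P3·P6 via (28.38,7.885): [(41.1147, 12.5691) (40.8574, 12.2924) (40.0142, 0) (60, 0) (60, 13.5419)]  |A|=254.9381
8. ⊥bis P3·P7 via (44.455,13.805): [(41.1147, 12.5691) (40.8574, 12.2924) (40.0142, 0) (60, 0) (60, 13.5419)]  |A|=254.9381
9. ⊥bis P3·P8 via (39.21,6.91): [(41.1147, 12.5691) (40.8574, 12.2924) (40.0142, 0) (60, 0) (60, 13.5419)]  |A|=254.9381
10. ⊥bis P3·P9 via (37.52,10.83): [(41.1147, 12.5691) (40.8574, 12.2924) (40.0142, 0) (60, 0) (60, 13.5419)]  |A|=254.9381
11. canonical 5-gon: [(41.1147, 12.5691) (40.8574, 12.2924) (40.0142, 0) (60, 0) (60, 13.5419)]
12. shoelace: 254.9381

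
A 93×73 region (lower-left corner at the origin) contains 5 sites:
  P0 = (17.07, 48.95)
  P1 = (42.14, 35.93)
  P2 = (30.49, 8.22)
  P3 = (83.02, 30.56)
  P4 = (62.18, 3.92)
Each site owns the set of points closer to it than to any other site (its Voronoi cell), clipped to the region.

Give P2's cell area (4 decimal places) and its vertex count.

1. box [0,93]×[0,73]: [(0, 0) (93, 0) (93, 73) (0, 73)]
2. ⊥bis P2·P0 via (23.78,28.585): [(0, 20.7498) (0, 0) (93, 0) (93, 51.3921)]  |A|=3354.5976
3. ⊥bis P2·P1 via (36.315,22.075): [(22.1265, 28.0402) (0, 20.7498) (0, 0) (88.8213, 0)]  |A|=1474.8439
4. ⊥bis P2·P3 via (56.755,19.39): [(59.8149, 12.195) (22.1265, 28.0402) (0, 20.7498) (0, 0) (65.0012, 0)]  |A|=1329.6004
5. ⊥bis P2·P4 via (46.335,6.07): [(47.8487, 17.2259) (22.1265, 28.0402) (0, 20.7498) (0, 0) (45.5114, 0)]  |A|=1101.8173
6. canonical 5-gon: [(47.8487, 17.2259) (22.1265, 28.0402) (0, 20.7498) (0, 0) (45.5114, 0)]
7. shoelace: 1101.8173

Area of P2's cell: 1101.8173 (5 vertices)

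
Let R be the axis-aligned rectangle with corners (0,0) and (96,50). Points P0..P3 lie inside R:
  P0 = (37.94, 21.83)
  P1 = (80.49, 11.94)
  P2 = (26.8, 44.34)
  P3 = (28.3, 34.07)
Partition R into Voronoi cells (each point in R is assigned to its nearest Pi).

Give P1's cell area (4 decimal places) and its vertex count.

1. box [0,96]×[0,50]: [(0, 0) (96, 0) (96, 50) (0, 50)]
2. ⊥bis P1·P0 via (59.215,16.885): [(55.2904, 0) (96, 0) (96, 50) (66.912, 50)]  |A|=1744.9405
3. ⊥bis P1·P2 via (53.645,28.14): [(55.2904, 0) (96, 0) (96, 50) (66.912, 50)]  |A|=1744.9405
4. ⊥bis P1·P3 via (54.395,23.005): [(55.2904, 0) (96, 0) (96, 50) (66.912, 50)]  |A|=1744.9405
5. canonical 4-gon: [(55.2904, 0) (96, 0) (96, 50) (66.912, 50)]
6. shoelace: 1744.9405

Area of P1's cell: 1744.9405 (4 vertices)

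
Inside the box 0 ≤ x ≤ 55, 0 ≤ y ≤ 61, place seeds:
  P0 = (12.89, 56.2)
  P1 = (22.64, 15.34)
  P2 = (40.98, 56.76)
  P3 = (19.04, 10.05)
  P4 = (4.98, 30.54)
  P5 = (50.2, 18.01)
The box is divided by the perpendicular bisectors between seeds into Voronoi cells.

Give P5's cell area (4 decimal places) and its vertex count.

Area of P5's cell: 697.8395 (5 vertices)

1. box [0,55]×[0,61]: [(0, 0) (55, 0) (55, 61) (0, 61)]
2. ⊥bis P5·P0 via (31.545,37.105): [(0, 6.2869) (0, 0) (55, 0) (55, 60.0195)]  |A|=1823.4264
3. ⊥bis P5·P1 via (36.42,16.675): [(34.1904, 39.6894) (38.0355, 0) (55, 0) (55, 60.0195)]  |A|=961.1483
4. ⊥bis P5·P2 via (45.59,37.385): [(34.6654, 34.7857) (38.0355, 0) (55, 0) (55, 39.624)]  |A|=697.9291
5. ⊥bis P5·P3 via (34.62,14.03): [(34.6654, 34.7857) (37.9325, 1.0631) (38.204, 0) (55, 0) (55, 39.624)]  |A|=697.8395
6. ⊥bis P5·P4 via (27.59,24.275): [(34.6654, 34.7857) (37.9325, 1.0631) (38.204, 0) (55, 0) (55, 39.624)]  |A|=697.8395
7. canonical 5-gon: [(34.6654, 34.7857) (37.9325, 1.0631) (38.204, 0) (55, 0) (55, 39.624)]
8. shoelace: 697.8395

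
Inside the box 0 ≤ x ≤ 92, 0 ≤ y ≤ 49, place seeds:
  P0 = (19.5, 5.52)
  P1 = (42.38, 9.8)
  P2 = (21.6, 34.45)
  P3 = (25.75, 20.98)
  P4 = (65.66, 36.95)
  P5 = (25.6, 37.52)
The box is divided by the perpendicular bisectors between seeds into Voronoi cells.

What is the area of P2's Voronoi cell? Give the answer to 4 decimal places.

1. box [0,92]×[0,49]: [(0, 0) (92, 0) (92, 49) (0, 49)]
2. ⊥bis P2·P0 via (20.55,19.985): [(0, 21.4767) (92, 14.7985) (92, 49) (0, 49)]  |A|=2839.3399
3. ⊥bis P2·P1 via (31.99,22.125): [(0, 21.4767) (28.7457, 19.3901) (63.8701, 49) (0, 49)]  |A|=1341.1832
4. ⊥bis P2·P3 via (23.675,27.715): [(0, 21.4767) (2.7734, 21.2754) (47.2295, 34.972) (63.8701, 49) (0, 49)]  |A|=1121.4104
5. ⊥bis P2·P4 via (43.63,35.7): [(0, 21.4767) (2.7734, 21.2754) (43.7324, 33.8945) (42.8753, 49) (0, 49)]  |A|=947.2784
6. ⊥bis P2·P5 via (23.6,35.985): [(0, 21.4767) (2.7734, 21.2754) (28.7477, 29.2779) (13.611, 49) (0, 49)]  |A|=543.5466
7. canonical 5-gon: [(0, 21.4767) (2.7734, 21.2754) (28.7477, 29.2779) (13.611, 49) (0, 49)]
8. shoelace: 543.5466

Area of P2's cell: 543.5466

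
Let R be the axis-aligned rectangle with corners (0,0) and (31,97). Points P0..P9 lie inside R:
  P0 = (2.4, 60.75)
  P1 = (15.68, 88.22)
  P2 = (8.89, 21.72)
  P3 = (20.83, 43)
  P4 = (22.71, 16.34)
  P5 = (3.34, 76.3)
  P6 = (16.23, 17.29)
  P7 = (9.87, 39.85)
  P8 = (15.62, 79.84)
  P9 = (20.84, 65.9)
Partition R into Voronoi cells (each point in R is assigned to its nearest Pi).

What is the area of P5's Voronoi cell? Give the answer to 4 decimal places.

1. box [0,31]×[0,97]: [(0, 0) (31, 0) (31, 97) (0, 97)]
2. ⊥bis P5·P0 via (2.87,68.525): [(0, 68.6985) (31, 66.8245) (31, 97) (0, 97)]  |A|=906.3931
3. ⊥bis P5·P1 via (9.51,82.26): [(0, 92.1051) (0, 68.6985) (24.0121, 67.247)]  |A|=281.0203
4. ⊥bis P5·P2 via (6.115,49.01): [(0, 92.1051) (0, 68.6985) (24.0121, 67.247)]  |A|=281.0203
5. ⊥bis P5·P3 via (12.085,59.65): [(0, 92.1051) (0, 68.6985) (24.0121, 67.247)]  |A|=281.0203
6. ⊥bis P5·P4 via (13.025,46.32): [(0, 92.1051) (0, 68.6985) (24.0121, 67.247)]  |A|=281.0203
7. ⊥bis P5·P6 via (9.785,46.795): [(0, 92.1051) (0, 68.6985) (24.0121, 67.247)]  |A|=281.0203
8. ⊥bis P5·P7 via (6.605,58.075): [(0, 92.1051) (0, 68.6985) (24.0121, 67.247)]  |A|=281.0203
9. ⊥bis P5·P8 via (9.48,78.07): [(7.7456, 84.0866) (0, 92.1051) (0, 68.6985) (12.3976, 67.9491)]  |A|=188.9389
10. ⊥bis P5·P9 via (12.09,71.1): [(11.6855, 70.4193) (7.7456, 84.0866) (0, 92.1051) (0, 68.6985) (10.293, 68.0763)]  |A|=186.3848
11. canonical 5-gon: [(11.6855, 70.4193) (7.7456, 84.0866) (0, 92.1051) (0, 68.6985) (10.293, 68.0763)]
12. shoelace: 186.3848

Area of P5's cell: 186.3848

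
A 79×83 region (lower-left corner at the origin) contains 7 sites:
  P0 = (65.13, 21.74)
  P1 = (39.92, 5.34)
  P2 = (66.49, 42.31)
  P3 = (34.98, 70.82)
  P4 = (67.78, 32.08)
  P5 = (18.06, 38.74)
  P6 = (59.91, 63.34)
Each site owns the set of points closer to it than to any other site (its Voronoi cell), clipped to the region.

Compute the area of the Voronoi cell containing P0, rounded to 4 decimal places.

1. box [0,79]×[0,83]: [(0, 0) (79, 0) (79, 83) (0, 83)]
2. ⊥bis P0·P1 via (52.525,13.54): [(61.3333, 0) (79, 0) (79, 83) (7.3388, 83)]  |A|=3707.1097
3. ⊥bis P0·P2 via (65.81,32.025): [(39.3623, 33.7736) (61.3333, 0) (79, 0) (79, 31.1529)]  |A|=915.7499
4. ⊥bis P0·P3 via (50.055,46.28): [(39.3623, 33.7736) (61.3333, 0) (79, 0) (79, 31.1529)]  |A|=915.7499
5. ⊥bis P0·P4 via (66.455,26.91): [(39.7823, 33.7458) (39.3623, 33.7736) (61.3333, 0) (79, 0) (79, 23.6949)]  |A|=769.5064
6. ⊥bis P0·P5 via (41.595,30.24): [(42.6003, 33.0236) (41.6186, 30.3053) (61.3333, 0) (79, 0) (79, 23.6949)]  |A|=764.6247
7. ⊥bis P0·P6 via (62.52,42.54): [(42.6003, 33.0236) (41.6186, 30.3053) (61.3333, 0) (79, 0) (79, 23.6949)]  |A|=764.6247
8. canonical 5-gon: [(42.6003, 33.0236) (41.6186, 30.3053) (61.3333, 0) (79, 0) (79, 23.6949)]
9. shoelace: 764.6247

Area of P0's cell: 764.6247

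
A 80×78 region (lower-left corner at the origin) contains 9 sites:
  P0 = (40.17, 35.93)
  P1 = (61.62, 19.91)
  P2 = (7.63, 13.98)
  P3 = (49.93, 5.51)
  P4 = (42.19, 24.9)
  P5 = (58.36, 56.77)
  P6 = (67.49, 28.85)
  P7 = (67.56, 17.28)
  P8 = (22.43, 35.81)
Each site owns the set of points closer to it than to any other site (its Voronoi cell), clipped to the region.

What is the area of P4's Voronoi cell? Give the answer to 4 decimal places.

Area of P4's cell: 433.1554

1. box [0,80]×[0,78]: [(0, 0) (80, 0) (80, 78) (0, 78)]
2. ⊥bis P4·P0 via (41.18,30.415): [(0, 22.8734) (0, 0) (80, 0) (80, 37.5244)]  |A|=2415.9119
3. ⊥bis P4·P1 via (51.905,22.405): [(54.593, 32.8714) (0, 22.8734) (0, 0) (46.151, 0)]  |A|=1382.8877
4. ⊥bis P4·P2 via (24.91,19.44): [(54.593, 32.8714) (22.5219, 26.998) (31.0525, 0) (46.151, 0)]  |A|=706.1337
5. ⊥bis P4·P3 via (46.06,15.205): [(50.5123, 16.9823) (54.593, 32.8714) (22.5219, 26.998) (28.4671, 8.1824)]  |A|=476.364
6. ⊥bis P4·P5 via (50.275,40.835): [(50.5123, 16.9823) (54.593, 32.8714) (22.5219, 26.998) (28.4671, 8.1824)]  |A|=476.364
7. ⊥bis P4·P6 via (54.84,26.875): [(50.5123, 16.9823) (54.1644, 31.2025) (53.923, 32.7487) (22.5219, 26.998) (28.4671, 8.1824)]  |A|=475.8312
8. ⊥bis P4·P7 via (54.875,21.09): [(50.5123, 16.9823) (54.1644, 31.2025) (53.923, 32.7487) (22.5219, 26.998) (28.4671, 8.1824)]  |A|=475.8312
9. ⊥bis P4·P8 via (32.31,30.355): [(50.5123, 16.9823) (54.1644, 31.2025) (53.923, 32.7487) (31.3491, 28.6146) (25.4099, 17.8577) (28.4671, 8.1824)]  |A|=433.1554
10. canonical 6-gon: [(50.5123, 16.9823) (54.1644, 31.2025) (53.923, 32.7487) (31.3491, 28.6146) (25.4099, 17.8577) (28.4671, 8.1824)]
11. shoelace: 433.1554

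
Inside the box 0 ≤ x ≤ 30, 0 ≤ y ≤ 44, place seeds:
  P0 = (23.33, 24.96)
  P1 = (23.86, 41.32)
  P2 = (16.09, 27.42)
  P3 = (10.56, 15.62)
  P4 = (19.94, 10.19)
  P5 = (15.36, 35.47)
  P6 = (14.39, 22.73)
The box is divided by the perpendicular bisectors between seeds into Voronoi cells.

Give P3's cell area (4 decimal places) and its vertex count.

Area of P3's cell: 289.0878 (4 vertices)

1. box [0,30]×[0,44]: [(0, 0) (30, 0) (30, 44) (0, 44)]
2. ⊥bis P3·P0 via (16.945,20.29): [(0, 43.4578) (0, 0) (30, 0) (30, 2.4407)]  |A|=688.4783
3. ⊥bis P3·P1 via (17.21,28.47): [(7.157, 33.6725) (0, 37.3763) (0, 0) (30, 0) (30, 2.4407)]  |A|=666.7157
4. ⊥bis P3·P2 via (13.325,21.52): [(17.4641, 19.5802) (0, 27.7647) (0, 0) (30, 0) (30, 2.4407)]  |A|=551.4446
5. ⊥bis P3·P4 via (15.25,12.905): [(18.3852, 18.3209) (17.4641, 19.5802) (0, 27.7647) (0, 0) (7.7794, 0)]  |A|=333.7199
6. ⊥bis P3·P5 via (12.96,25.545): [(18.3852, 18.3209) (17.4641, 19.5802) (0, 27.7647) (0, 0) (7.7794, 0)]  |A|=333.7199
7. ⊥bis P3·P6 via (12.475,19.175): [(17.3572, 16.5451) (0, 25.895) (0, 0) (7.7794, 0)]  |A|=289.0878
8. canonical 4-gon: [(17.3572, 16.5451) (0, 25.895) (0, 0) (7.7794, 0)]
9. shoelace: 289.0878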